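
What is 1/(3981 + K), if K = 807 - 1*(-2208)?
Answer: 1/6996 ≈ 0.00014294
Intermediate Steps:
K = 3015 (K = 807 + 2208 = 3015)
1/(3981 + K) = 1/(3981 + 3015) = 1/6996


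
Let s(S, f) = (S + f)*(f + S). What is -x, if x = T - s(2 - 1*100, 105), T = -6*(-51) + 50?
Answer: -307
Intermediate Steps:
s(S, f) = (S + f)² (s(S, f) = (S + f)*(S + f) = (S + f)²)
T = 356 (T = 306 + 50 = 356)
x = 307 (x = 356 - ((2 - 1*100) + 105)² = 356 - ((2 - 100) + 105)² = 356 - (-98 + 105)² = 356 - 1*7² = 356 - 1*49 = 356 - 49 = 307)
-x = -1*307 = -307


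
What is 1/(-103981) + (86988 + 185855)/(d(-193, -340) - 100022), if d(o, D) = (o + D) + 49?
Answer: -28370588489/10450714386 ≈ -2.7147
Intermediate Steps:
d(o, D) = 49 + D + o (d(o, D) = (D + o) + 49 = 49 + D + o)
1/(-103981) + (86988 + 185855)/(d(-193, -340) - 100022) = 1/(-103981) + (86988 + 185855)/((49 - 340 - 193) - 100022) = -1/103981 + 272843/(-484 - 100022) = -1/103981 + 272843/(-100506) = -1/103981 + 272843*(-1/100506) = -1/103981 - 272843/100506 = -28370588489/10450714386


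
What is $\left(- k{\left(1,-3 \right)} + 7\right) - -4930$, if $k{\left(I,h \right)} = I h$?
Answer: $4940$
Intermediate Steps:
$\left(- k{\left(1,-3 \right)} + 7\right) - -4930 = \left(- 1 \left(-3\right) + 7\right) - -4930 = \left(\left(-1\right) \left(-3\right) + 7\right) + 4930 = \left(3 + 7\right) + 4930 = 10 + 4930 = 4940$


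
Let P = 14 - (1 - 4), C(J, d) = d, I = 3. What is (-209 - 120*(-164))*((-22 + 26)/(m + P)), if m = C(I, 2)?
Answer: 77884/19 ≈ 4099.2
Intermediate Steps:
m = 2
P = 17 (P = 14 - 1*(-3) = 14 + 3 = 17)
(-209 - 120*(-164))*((-22 + 26)/(m + P)) = (-209 - 120*(-164))*((-22 + 26)/(2 + 17)) = (-209 + 19680)*(4/19) = 19471*(4*(1/19)) = 19471*(4/19) = 77884/19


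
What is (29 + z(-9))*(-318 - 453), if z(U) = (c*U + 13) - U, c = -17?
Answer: -157284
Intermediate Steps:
z(U) = 13 - 18*U (z(U) = (-17*U + 13) - U = (13 - 17*U) - U = 13 - 18*U)
(29 + z(-9))*(-318 - 453) = (29 + (13 - 18*(-9)))*(-318 - 453) = (29 + (13 + 162))*(-771) = (29 + 175)*(-771) = 204*(-771) = -157284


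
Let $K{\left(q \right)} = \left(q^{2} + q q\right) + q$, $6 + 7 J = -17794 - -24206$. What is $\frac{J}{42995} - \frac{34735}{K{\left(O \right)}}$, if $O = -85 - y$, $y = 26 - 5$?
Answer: $- \frac{10310742679}{6731383190} \approx -1.5317$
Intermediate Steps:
$y = 21$ ($y = 26 - 5 = 21$)
$J = \frac{6406}{7}$ ($J = - \frac{6}{7} + \frac{-17794 - -24206}{7} = - \frac{6}{7} + \frac{-17794 + 24206}{7} = - \frac{6}{7} + \frac{1}{7} \cdot 6412 = - \frac{6}{7} + 916 = \frac{6406}{7} \approx 915.14$)
$O = -106$ ($O = -85 - 21 = -106$)
$K{\left(q \right)} = q + 2 q^{2}$ ($K{\left(q \right)} = \left(q^{2} + q^{2}\right) + q = 2 q^{2} + q = q + 2 q^{2}$)
$\frac{J}{42995} - \frac{34735}{K{\left(O \right)}} = \frac{6406}{7 \cdot 42995} - \frac{34735}{\left(-106\right) \left(1 + 2 \left(-106\right)\right)} = \frac{6406}{7} \cdot \frac{1}{42995} - \frac{34735}{\left(-106\right) \left(1 - 212\right)} = \frac{6406}{300965} - \frac{34735}{\left(-106\right) \left(-211\right)} = \frac{6406}{300965} - \frac{34735}{22366} = - \frac{10310742679}{6731383190}$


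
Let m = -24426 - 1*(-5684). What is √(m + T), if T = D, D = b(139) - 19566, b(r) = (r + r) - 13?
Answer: 3*I*√4227 ≈ 195.05*I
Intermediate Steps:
m = -18742 (m = -24426 + 5684 = -18742)
b(r) = -13 + 2*r (b(r) = 2*r - 13 = -13 + 2*r)
D = -19301 (D = (-13 + 2*139) - 19566 = (-13 + 278) - 19566 = 265 - 19566 = -19301)
T = -19301
√(m + T) = √(-18742 - 19301) = √(-38043) = 3*I*√4227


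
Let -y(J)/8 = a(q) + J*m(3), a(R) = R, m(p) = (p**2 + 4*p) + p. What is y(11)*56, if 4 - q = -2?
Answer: -120960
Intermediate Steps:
m(p) = p**2 + 5*p
q = 6 (q = 4 - 1*(-2) = 4 + 2 = 6)
y(J) = -48 - 192*J (y(J) = -8*(6 + J*(3*(5 + 3))) = -8*(6 + J*(3*8)) = -8*(6 + J*24) = -8*(6 + 24*J) = -48 - 192*J)
y(11)*56 = (-48 - 192*11)*56 = (-48 - 2112)*56 = -2160*56 = -120960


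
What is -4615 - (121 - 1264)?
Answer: -3472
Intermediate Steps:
-4615 - (121 - 1264) = -4615 - 1*(-1143) = -4615 + 1143 = -3472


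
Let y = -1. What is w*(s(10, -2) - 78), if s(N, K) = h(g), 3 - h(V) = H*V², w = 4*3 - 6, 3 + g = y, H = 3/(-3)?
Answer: -354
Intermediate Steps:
H = -1 (H = 3*(-⅓) = -1)
g = -4 (g = -3 - 1 = -4)
w = 6 (w = 12 - 6 = 6)
h(V) = 3 + V² (h(V) = 3 - (-1)*V² = 3 + V²)
s(N, K) = 19 (s(N, K) = 3 + (-4)² = 3 + 16 = 19)
w*(s(10, -2) - 78) = 6*(19 - 78) = 6*(-59) = -354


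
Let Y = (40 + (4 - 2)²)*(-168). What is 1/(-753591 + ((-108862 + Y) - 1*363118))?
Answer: -1/1232963 ≈ -8.1105e-7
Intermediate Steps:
Y = -7392 (Y = (40 + 2²)*(-168) = (40 + 4)*(-168) = 44*(-168) = -7392)
1/(-753591 + ((-108862 + Y) - 1*363118)) = 1/(-753591 + ((-108862 - 7392) - 1*363118)) = 1/(-753591 + (-116254 - 363118)) = 1/(-753591 - 479372) = 1/(-1232963) = -1/1232963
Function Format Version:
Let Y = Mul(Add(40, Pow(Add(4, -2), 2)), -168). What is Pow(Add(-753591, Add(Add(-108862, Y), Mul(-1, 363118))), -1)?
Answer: Rational(-1, 1232963) ≈ -8.1105e-7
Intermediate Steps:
Y = -7392 (Y = Mul(Add(40, Pow(2, 2)), -168) = Mul(Add(40, 4), -168) = Mul(44, -168) = -7392)
Pow(Add(-753591, Add(Add(-108862, Y), Mul(-1, 363118))), -1) = Pow(Add(-753591, Add(Add(-108862, -7392), Mul(-1, 363118))), -1) = Pow(Add(-753591, Add(-116254, -363118)), -1) = Pow(Add(-753591, -479372), -1) = Pow(-1232963, -1) = Rational(-1, 1232963)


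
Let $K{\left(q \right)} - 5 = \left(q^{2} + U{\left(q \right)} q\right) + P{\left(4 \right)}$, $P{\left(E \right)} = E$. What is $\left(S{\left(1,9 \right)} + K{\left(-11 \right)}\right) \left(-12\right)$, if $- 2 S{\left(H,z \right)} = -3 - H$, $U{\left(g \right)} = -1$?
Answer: $-1716$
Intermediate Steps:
$K{\left(q \right)} = 9 + q^{2} - q$ ($K{\left(q \right)} = 5 + \left(\left(q^{2} - q\right) + 4\right) = 5 + \left(4 + q^{2} - q\right) = 9 + q^{2} - q$)
$S{\left(H,z \right)} = \frac{3}{2} + \frac{H}{2}$ ($S{\left(H,z \right)} = - \frac{-3 - H}{2} = \frac{3}{2} + \frac{H}{2}$)
$\left(S{\left(1,9 \right)} + K{\left(-11 \right)}\right) \left(-12\right) = \left(\left(\frac{3}{2} + \frac{1}{2} \cdot 1\right) + \left(9 + \left(-11\right)^{2} - -11\right)\right) \left(-12\right) = \left(\left(\frac{3}{2} + \frac{1}{2}\right) + \left(9 + 121 + 11\right)\right) \left(-12\right) = \left(2 + 141\right) \left(-12\right) = 143 \left(-12\right) = -1716$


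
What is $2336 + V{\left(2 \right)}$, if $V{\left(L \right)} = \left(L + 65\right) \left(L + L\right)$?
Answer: $2604$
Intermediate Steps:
$V{\left(L \right)} = 2 L \left(65 + L\right)$ ($V{\left(L \right)} = \left(65 + L\right) 2 L = 2 L \left(65 + L\right)$)
$2336 + V{\left(2 \right)} = 2336 + 2 \cdot 2 \left(65 + 2\right) = 2336 + 2 \cdot 2 \cdot 67 = 2336 + 268 = 2604$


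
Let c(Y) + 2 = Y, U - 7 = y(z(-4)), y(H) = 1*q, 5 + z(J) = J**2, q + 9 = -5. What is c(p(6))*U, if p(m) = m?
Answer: -28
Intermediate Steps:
q = -14 (q = -9 - 5 = -14)
z(J) = -5 + J**2
y(H) = -14 (y(H) = 1*(-14) = -14)
U = -7 (U = 7 - 14 = -7)
c(Y) = -2 + Y
c(p(6))*U = (-2 + 6)*(-7) = 4*(-7) = -28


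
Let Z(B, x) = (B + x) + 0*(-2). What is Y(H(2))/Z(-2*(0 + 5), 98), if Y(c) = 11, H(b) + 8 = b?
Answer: ⅛ ≈ 0.12500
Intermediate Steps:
H(b) = -8 + b
Z(B, x) = B + x (Z(B, x) = (B + x) + 0 = B + x)
Y(H(2))/Z(-2*(0 + 5), 98) = 11/(-2*(0 + 5) + 98) = 11/(-2*5 + 98) = 11/(-10 + 98) = 11/88 = 11*(1/88) = ⅛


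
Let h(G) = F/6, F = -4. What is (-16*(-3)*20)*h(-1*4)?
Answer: -640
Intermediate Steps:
h(G) = -⅔ (h(G) = -4/6 = -4*⅙ = -⅔)
(-16*(-3)*20)*h(-1*4) = (-16*(-3)*20)*(-⅔) = (48*20)*(-⅔) = 960*(-⅔) = -640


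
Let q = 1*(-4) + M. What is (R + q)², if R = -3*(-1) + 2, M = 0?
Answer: 1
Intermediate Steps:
q = -4 (q = 1*(-4) + 0 = -4 + 0 = -4)
R = 5 (R = 3 + 2 = 5)
(R + q)² = (5 - 4)² = 1² = 1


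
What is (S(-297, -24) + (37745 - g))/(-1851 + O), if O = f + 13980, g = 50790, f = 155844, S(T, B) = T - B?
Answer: -13318/167973 ≈ -0.079287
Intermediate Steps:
O = 169824 (O = 155844 + 13980 = 169824)
(S(-297, -24) + (37745 - g))/(-1851 + O) = ((-297 - 1*(-24)) + (37745 - 1*50790))/(-1851 + 169824) = ((-297 + 24) + (37745 - 50790))/167973 = (-273 - 13045)*(1/167973) = -13318*1/167973 = -13318/167973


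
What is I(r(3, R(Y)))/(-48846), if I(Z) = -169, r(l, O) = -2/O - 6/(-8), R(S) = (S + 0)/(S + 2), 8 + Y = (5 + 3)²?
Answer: 169/48846 ≈ 0.0034599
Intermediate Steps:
Y = 56 (Y = -8 + (5 + 3)² = -8 + 8² = -8 + 64 = 56)
R(S) = S/(2 + S)
r(l, O) = ¾ - 2/O (r(l, O) = -2/O - 6*(-⅛) = -2/O + ¾ = ¾ - 2/O)
I(r(3, R(Y)))/(-48846) = -169/(-48846) = -169*(-1/48846) = 169/48846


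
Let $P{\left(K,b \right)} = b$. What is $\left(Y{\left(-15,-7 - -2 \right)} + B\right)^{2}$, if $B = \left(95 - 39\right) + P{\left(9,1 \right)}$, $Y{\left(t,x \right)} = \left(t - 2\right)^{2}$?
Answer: $119716$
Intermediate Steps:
$Y{\left(t,x \right)} = \left(-2 + t\right)^{2}$
$B = 57$ ($B = \left(95 - 39\right) + 1 = 56 + 1 = 57$)
$\left(Y{\left(-15,-7 - -2 \right)} + B\right)^{2} = \left(\left(-2 - 15\right)^{2} + 57\right)^{2} = \left(\left(-17\right)^{2} + 57\right)^{2} = \left(289 + 57\right)^{2} = 346^{2} = 119716$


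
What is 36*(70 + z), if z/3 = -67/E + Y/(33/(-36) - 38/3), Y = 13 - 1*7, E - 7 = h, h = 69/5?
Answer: 9003249/4238 ≈ 2124.4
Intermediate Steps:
h = 69/5 (h = 69*(⅕) = 69/5 ≈ 13.800)
E = 104/5 (E = 7 + 69/5 = 104/5 ≈ 20.800)
Y = 6 (Y = 13 - 7 = 6)
z = -186279/16952 (z = 3*(-67/104/5 + 6/(33/(-36) - 38/3)) = 3*(-67*5/104 + 6/(33*(-1/36) - 38*⅓)) = 3*(-335/104 + 6/(-11/12 - 38/3)) = 3*(-335/104 + 6/(-163/12)) = 3*(-335/104 + 6*(-12/163)) = 3*(-335/104 - 72/163) = 3*(-62093/16952) = -186279/16952 ≈ -10.989)
36*(70 + z) = 36*(70 - 186279/16952) = 36*(1000361/16952) = 9003249/4238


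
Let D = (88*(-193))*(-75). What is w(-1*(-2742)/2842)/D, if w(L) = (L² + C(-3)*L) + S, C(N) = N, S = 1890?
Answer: 635400093/428684864300 ≈ 0.0014822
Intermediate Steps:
D = 1273800 (D = -16984*(-75) = 1273800)
w(L) = 1890 + L² - 3*L (w(L) = (L² - 3*L) + 1890 = 1890 + L² - 3*L)
w(-1*(-2742)/2842)/D = (1890 + (-1*(-2742)/2842)² - 3*(-1*(-2742))/2842)/1273800 = (1890 + (2742*(1/2842))² - 8226/2842)*(1/1273800) = (1890 + (1371/1421)² - 3*1371/1421)*(1/1273800) = (1890 + 1879641/2019241 - 4113/1421)*(1/1273800) = (3812400558/2019241)*(1/1273800) = 635400093/428684864300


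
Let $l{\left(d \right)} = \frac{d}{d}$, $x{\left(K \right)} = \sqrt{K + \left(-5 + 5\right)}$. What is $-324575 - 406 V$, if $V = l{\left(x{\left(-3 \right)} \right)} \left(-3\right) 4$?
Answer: $-319703$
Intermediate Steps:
$x{\left(K \right)} = \sqrt{K}$ ($x{\left(K \right)} = \sqrt{K + 0} = \sqrt{K}$)
$l{\left(d \right)} = 1$
$V = -12$ ($V = 1 \left(-3\right) 4 = \left(-3\right) 4 = -12$)
$-324575 - 406 V = -324575 - -4872 = -324575 + 4872 = -319703$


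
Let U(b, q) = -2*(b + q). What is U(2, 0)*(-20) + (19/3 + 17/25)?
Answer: 6526/75 ≈ 87.013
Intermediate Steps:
U(b, q) = -2*b - 2*q
U(2, 0)*(-20) + (19/3 + 17/25) = (-2*2 - 2*0)*(-20) + (19/3 + 17/25) = (-4 + 0)*(-20) + (19*(1/3) + 17*(1/25)) = -4*(-20) + (19/3 + 17/25) = 80 + 526/75 = 6526/75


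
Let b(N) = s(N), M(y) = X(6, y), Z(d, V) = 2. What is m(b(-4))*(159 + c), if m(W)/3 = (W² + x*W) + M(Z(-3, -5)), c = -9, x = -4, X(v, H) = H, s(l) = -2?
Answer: 6300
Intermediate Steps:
M(y) = y
b(N) = -2
m(W) = 6 - 12*W + 3*W² (m(W) = 3*((W² - 4*W) + 2) = 3*(2 + W² - 4*W) = 6 - 12*W + 3*W²)
m(b(-4))*(159 + c) = (6 - 12*(-2) + 3*(-2)²)*(159 - 9) = (6 + 24 + 3*4)*150 = (6 + 24 + 12)*150 = 42*150 = 6300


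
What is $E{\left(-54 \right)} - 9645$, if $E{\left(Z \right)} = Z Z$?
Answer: $-6729$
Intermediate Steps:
$E{\left(Z \right)} = Z^{2}$
$E{\left(-54 \right)} - 9645 = \left(-54\right)^{2} - 9645 = 2916 - 9645 = -6729$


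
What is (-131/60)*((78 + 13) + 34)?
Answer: -3275/12 ≈ -272.92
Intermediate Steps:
(-131/60)*((78 + 13) + 34) = (-131*1/60)*(91 + 34) = -131/60*125 = -3275/12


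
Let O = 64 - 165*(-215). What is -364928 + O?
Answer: -329389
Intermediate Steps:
O = 35539 (O = 64 + 35475 = 35539)
-364928 + O = -364928 + 35539 = -329389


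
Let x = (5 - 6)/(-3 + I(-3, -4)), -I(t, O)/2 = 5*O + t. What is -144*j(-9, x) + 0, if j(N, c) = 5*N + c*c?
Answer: 11981376/1849 ≈ 6479.9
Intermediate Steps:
I(t, O) = -10*O - 2*t (I(t, O) = -2*(5*O + t) = -2*(t + 5*O) = -10*O - 2*t)
x = -1/43 (x = (5 - 6)/(-3 + (-10*(-4) - 2*(-3))) = -1/(-3 + (40 + 6)) = -1/(-3 + 46) = -1/43 ≈ -0.023256)
j(N, c) = c² + 5*N (j(N, c) = 5*N + c² = c² + 5*N)
-144*j(-9, x) + 0 = -144*((-1/43)² + 5*(-9)) + 0 = -144*(1/1849 - 45) + 0 = -144*(-83204/1849) + 0 = 11981376/1849 + 0 = 11981376/1849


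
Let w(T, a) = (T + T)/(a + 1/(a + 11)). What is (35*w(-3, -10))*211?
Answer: 14770/3 ≈ 4923.3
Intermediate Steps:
w(T, a) = 2*T/(a + 1/(11 + a)) (w(T, a) = (2*T)/(a + 1/(11 + a)) = 2*T/(a + 1/(11 + a)))
(35*w(-3, -10))*211 = (35*(2*(-3)*(11 - 10)/(1 + (-10)² + 11*(-10))))*211 = (35*(2*(-3)*1/(1 + 100 - 110)))*211 = (35*(2*(-3)*1/(-9)))*211 = (35*(2*(-3)*(-⅑)*1))*211 = (35*(⅔))*211 = (70/3)*211 = 14770/3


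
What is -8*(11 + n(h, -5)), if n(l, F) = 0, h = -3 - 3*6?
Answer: -88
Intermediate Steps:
h = -21 (h = -3 - 18 = -21)
-8*(11 + n(h, -5)) = -8*(11 + 0) = -8*11 = -88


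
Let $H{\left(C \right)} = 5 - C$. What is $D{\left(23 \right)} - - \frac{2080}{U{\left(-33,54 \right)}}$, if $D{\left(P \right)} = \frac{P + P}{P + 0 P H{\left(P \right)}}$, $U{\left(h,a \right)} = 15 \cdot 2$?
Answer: $\frac{214}{3} \approx 71.333$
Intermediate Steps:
$U{\left(h,a \right)} = 30$
$D{\left(P \right)} = 2$ ($D{\left(P \right)} = \frac{P + P}{P + 0 P \left(5 - P\right)} = \frac{2 P}{P + 0 \left(5 - P\right)} = \frac{2 P}{P + 0} = \frac{2 P}{P} = 2$)
$D{\left(23 \right)} - - \frac{2080}{U{\left(-33,54 \right)}} = 2 - - \frac{2080}{30} = 2 - \left(-2080\right) \frac{1}{30} = 2 - - \frac{208}{3} = 2 + \frac{208}{3} = \frac{214}{3}$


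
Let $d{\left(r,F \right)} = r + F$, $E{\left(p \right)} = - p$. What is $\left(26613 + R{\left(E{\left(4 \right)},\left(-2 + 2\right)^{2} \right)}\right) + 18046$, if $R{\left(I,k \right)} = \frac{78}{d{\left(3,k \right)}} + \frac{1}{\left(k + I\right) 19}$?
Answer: $\frac{3396059}{76} \approx 44685.0$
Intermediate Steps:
$d{\left(r,F \right)} = F + r$
$R{\left(I,k \right)} = \frac{78}{3 + k} + \frac{1}{19 \left(I + k\right)}$ ($R{\left(I,k \right)} = \frac{78}{k + 3} + \frac{1}{\left(k + I\right) 19} = \frac{78}{3 + k} + \frac{1}{I + k} \frac{1}{19} = \frac{78}{3 + k} + \frac{1}{19 \left(I + k\right)}$)
$\left(26613 + R{\left(E{\left(4 \right)},\left(-2 + 2\right)^{2} \right)}\right) + 18046 = \left(26613 + \frac{3 + 1482 \left(\left(-1\right) 4\right) + 1483 \left(-2 + 2\right)^{2}}{19 \left(3 + \left(-2 + 2\right)^{2}\right) \left(\left(-1\right) 4 + \left(-2 + 2\right)^{2}\right)}\right) + 18046 = \left(26613 + \frac{3 + 1482 \left(-4\right) + 1483 \cdot 0^{2}}{19 \left(3 + 0^{2}\right) \left(-4 + 0^{2}\right)}\right) + 18046 = \left(26613 + \frac{3 - 5928 + 1483 \cdot 0}{19 \left(3 + 0\right) \left(-4 + 0\right)}\right) + 18046 = \left(26613 + \frac{3 - 5928 + 0}{19 \cdot 3 \left(-4\right)}\right) + 18046 = \left(26613 + \frac{1}{19} \cdot \frac{1}{3} \left(- \frac{1}{4}\right) \left(-5925\right)\right) + 18046 = \left(26613 + \frac{1975}{76}\right) + 18046 = \frac{2024563}{76} + 18046 = \frac{3396059}{76}$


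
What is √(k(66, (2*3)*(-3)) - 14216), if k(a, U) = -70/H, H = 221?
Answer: I*√694339126/221 ≈ 119.23*I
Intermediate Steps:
k(a, U) = -70/221
√(k(66, (2*3)*(-3)) - 14216) = √(-70/221 - 14216) = √(-3141806/221) = I*√694339126/221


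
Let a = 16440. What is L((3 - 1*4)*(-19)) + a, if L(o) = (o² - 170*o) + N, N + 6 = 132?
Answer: 13697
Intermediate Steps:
N = 126 (N = -6 + 132 = 126)
L(o) = 126 + o² - 170*o (L(o) = (o² - 170*o) + 126 = 126 + o² - 170*o)
L((3 - 1*4)*(-19)) + a = (126 + ((3 - 1*4)*(-19))² - 170*(3 - 1*4)*(-19)) + 16440 = (126 + ((3 - 4)*(-19))² - 170*(3 - 4)*(-19)) + 16440 = (126 + (-1*(-19))² - (-170)*(-19)) + 16440 = (126 + 19² - 170*19) + 16440 = (126 + 361 - 3230) + 16440 = -2743 + 16440 = 13697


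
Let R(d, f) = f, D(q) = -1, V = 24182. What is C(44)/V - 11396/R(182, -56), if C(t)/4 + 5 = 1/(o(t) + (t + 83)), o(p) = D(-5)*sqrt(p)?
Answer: 79154558953/388967470 + 4*sqrt(11)/194483735 ≈ 203.50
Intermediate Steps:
o(p) = -sqrt(p)
C(t) = -20 + 4/(83 + t - sqrt(t)) (C(t) = -20 + 4/(-sqrt(t) + (t + 83)) = -20 + 4/(-sqrt(t) + (83 + t)) = -20 + 4/(83 + t - sqrt(t)))
C(44)/V - 11396/R(182, -56) = (4*(-414 - 5*44 + 5*sqrt(44))/(83 + 44 - sqrt(44)))/24182 - 11396/(-56) = (4*(-414 - 220 + 5*(2*sqrt(11)))/(83 + 44 - 2*sqrt(11)))*(1/24182) - 11396*(-1/56) = (4*(-414 - 220 + 10*sqrt(11))/(83 + 44 - 2*sqrt(11)))*(1/24182) + 407/2 = (4*(-634 + 10*sqrt(11))/(127 - 2*sqrt(11)))*(1/24182) + 407/2 = 2*(-634 + 10*sqrt(11))/(12091*(127 - 2*sqrt(11))) + 407/2 = 407/2 + 2*(-634 + 10*sqrt(11))/(12091*(127 - 2*sqrt(11)))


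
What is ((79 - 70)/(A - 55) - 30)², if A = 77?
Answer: 423801/484 ≈ 875.62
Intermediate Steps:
((79 - 70)/(A - 55) - 30)² = ((79 - 70)/(77 - 55) - 30)² = (9/22 - 30)² = (-651/22)² = 423801/484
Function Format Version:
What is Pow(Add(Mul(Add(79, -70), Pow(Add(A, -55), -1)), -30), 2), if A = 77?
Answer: Rational(423801, 484) ≈ 875.62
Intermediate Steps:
Pow(Add(Mul(Add(79, -70), Pow(Add(A, -55), -1)), -30), 2) = Pow(Add(Mul(Add(79, -70), Pow(Add(77, -55), -1)), -30), 2) = Pow(Add(Mul(9, Pow(22, -1)), -30), 2) = Pow(Add(Mul(9, Rational(1, 22)), -30), 2) = Pow(Add(Rational(9, 22), -30), 2) = Pow(Rational(-651, 22), 2) = Rational(423801, 484)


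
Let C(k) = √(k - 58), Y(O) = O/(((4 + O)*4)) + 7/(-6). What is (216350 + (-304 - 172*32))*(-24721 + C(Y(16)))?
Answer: -5204808782 + 105271*I*√53070/15 ≈ -5.2048e+9 + 1.6167e+6*I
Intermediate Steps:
Y(O) = -7/6 + O/(16 + 4*O) (Y(O) = O/(16 + 4*O) + 7*(-⅙) = O/(16 + 4*O) - 7/6 = -7/6 + O/(16 + 4*O))
C(k) = √(-58 + k)
(216350 + (-304 - 172*32))*(-24721 + C(Y(16))) = (216350 + (-304 - 172*32))*(-24721 + √(-58 + (-56 - 11*16)/(12*(4 + 16)))) = (216350 + (-304 - 5504))*(-24721 + √(-58 + (1/12)*(-56 - 176)/20)) = (216350 - 5808)*(-24721 + √(-58 + (1/12)*(1/20)*(-232))) = 210542*(-24721 + √(-58 - 29/30)) = 210542*(-24721 + √(-1769/30)) = 210542*(-24721 + I*√53070/30) = -5204808782 + 105271*I*√53070/15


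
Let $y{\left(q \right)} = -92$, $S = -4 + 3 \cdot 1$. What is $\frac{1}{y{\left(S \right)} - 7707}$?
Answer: $- \frac{1}{7799} \approx -0.00012822$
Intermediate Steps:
$S = -1$ ($S = -4 + 3 = -1$)
$\frac{1}{y{\left(S \right)} - 7707} = \frac{1}{-92 - 7707} = \frac{1}{-7799} = - \frac{1}{7799}$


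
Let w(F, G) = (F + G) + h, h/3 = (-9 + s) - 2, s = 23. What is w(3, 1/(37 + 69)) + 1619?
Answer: 175749/106 ≈ 1658.0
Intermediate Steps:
h = 36 (h = 3*((-9 + 23) - 2) = 3*(14 - 2) = 3*12 = 36)
w(F, G) = 36 + F + G (w(F, G) = (F + G) + 36 = 36 + F + G)
w(3, 1/(37 + 69)) + 1619 = (36 + 3 + 1/(37 + 69)) + 1619 = (36 + 3 + 1/106) + 1619 = 4135/106 + 1619 = 175749/106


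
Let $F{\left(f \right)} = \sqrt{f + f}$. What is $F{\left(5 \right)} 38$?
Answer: $38 \sqrt{10} \approx 120.17$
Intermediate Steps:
$F{\left(f \right)} = \sqrt{2} \sqrt{f}$ ($F{\left(f \right)} = \sqrt{2 f} = \sqrt{2} \sqrt{f}$)
$F{\left(5 \right)} 38 = \sqrt{2} \sqrt{5} \cdot 38 = \sqrt{10} \cdot 38 = 38 \sqrt{10}$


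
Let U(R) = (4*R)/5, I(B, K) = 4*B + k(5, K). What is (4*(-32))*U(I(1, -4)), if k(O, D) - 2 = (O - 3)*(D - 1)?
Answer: 2048/5 ≈ 409.60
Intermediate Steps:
k(O, D) = 2 + (-1 + D)*(-3 + O) (k(O, D) = 2 + (O - 3)*(D - 1) = 2 + (-3 + O)*(-1 + D) = 2 + (-1 + D)*(-3 + O))
I(B, K) = 2*K + 4*B (I(B, K) = 4*B + (5 - 1*5 - 3*K + K*5) = 4*B + (5 - 5 - 3*K + 5*K) = 4*B + 2*K = 2*K + 4*B)
U(R) = 4*R/5 (U(R) = (4*R)*(⅕) = 4*R/5)
(4*(-32))*U(I(1, -4)) = (4*(-32))*(4*(2*(-4) + 4*1)/5) = -512*(-8 + 4)/5 = -512*(-4)/5 = -128*(-16/5) = 2048/5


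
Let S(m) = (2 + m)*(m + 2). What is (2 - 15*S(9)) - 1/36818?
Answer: -66751035/36818 ≈ -1813.0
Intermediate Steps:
S(m) = (2 + m)² (S(m) = (2 + m)*(2 + m) = (2 + m)²)
(2 - 15*S(9)) - 1/36818 = (2 - 15*(2 + 9)²) - 1/36818 = (2 - 15*11²) - 1*1/36818 = (2 - 15*121) - 1/36818 = (2 - 1815) - 1/36818 = -1813 - 1/36818 = -66751035/36818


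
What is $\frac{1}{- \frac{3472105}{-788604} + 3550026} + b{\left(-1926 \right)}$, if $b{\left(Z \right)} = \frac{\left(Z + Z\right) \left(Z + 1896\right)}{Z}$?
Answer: $- \frac{167974089759936}{2799568175809} \approx -60.0$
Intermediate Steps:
$b{\left(Z \right)} = 3792 + 2 Z$ ($b{\left(Z \right)} = \frac{2 Z \left(1896 + Z\right)}{Z} = 3792 + 2 Z$)
$\frac{1}{- \frac{3472105}{-788604} + 3550026} + b{\left(-1926 \right)} = \frac{1}{- \frac{3472105}{-788604} + 3550026} + \left(3792 + 2 \left(-1926\right)\right) = \frac{1}{\left(-3472105\right) \left(- \frac{1}{788604}\right) + 3550026} + \left(3792 - 3852\right) = \frac{1}{\frac{3472105}{788604} + 3550026} - 60 = \frac{1}{\frac{2799568175809}{788604}} - 60 = \frac{788604}{2799568175809} - 60 = - \frac{167974089759936}{2799568175809}$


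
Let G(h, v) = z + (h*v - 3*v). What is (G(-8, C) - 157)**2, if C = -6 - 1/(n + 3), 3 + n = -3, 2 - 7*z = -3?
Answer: 3892729/441 ≈ 8827.0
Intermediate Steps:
z = 5/7 (z = 2/7 - 1/7*(-3) = 2/7 + 3/7 = 5/7 ≈ 0.71429)
n = -6 (n = -3 - 3 = -6)
C = -17/3 (C = -6 - 1/(-6 + 3) = -6 - 1/(-3) = -6 - 1*(-1/3) = -6 + 1/3 = -17/3 ≈ -5.6667)
G(h, v) = 5/7 - 3*v + h*v (G(h, v) = 5/7 + (h*v - 3*v) = 5/7 + (-3*v + h*v) = 5/7 - 3*v + h*v)
(G(-8, C) - 157)**2 = ((5/7 - 3*(-17/3) - 8*(-17/3)) - 157)**2 = ((5/7 + 17 + 136/3) - 157)**2 = (1324/21 - 157)**2 = (-1973/21)**2 = 3892729/441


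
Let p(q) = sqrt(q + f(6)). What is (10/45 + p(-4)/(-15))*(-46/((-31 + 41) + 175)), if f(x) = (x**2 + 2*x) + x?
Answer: -92/1665 + 46*sqrt(2)/555 ≈ 0.061959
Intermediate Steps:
f(x) = x**2 + 3*x
p(q) = sqrt(54 + q) (p(q) = sqrt(q + 6*(3 + 6)) = sqrt(q + 6*9) = sqrt(q + 54) = sqrt(54 + q))
(10/45 + p(-4)/(-15))*(-46/((-31 + 41) + 175)) = (10/45 + sqrt(54 - 4)/(-15))*(-46/((-31 + 41) + 175)) = (10*(1/45) + sqrt(50)*(-1/15))*(-46/(10 + 175)) = (2/9 + (5*sqrt(2))*(-1/15))*(-46/185) = (2/9 - sqrt(2)/3)*(-46*1/185) = (2/9 - sqrt(2)/3)*(-46/185) = -92/1665 + 46*sqrt(2)/555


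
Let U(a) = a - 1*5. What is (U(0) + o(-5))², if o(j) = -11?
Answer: 256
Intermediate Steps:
U(a) = -5 + a (U(a) = a - 5 = -5 + a)
(U(0) + o(-5))² = ((-5 + 0) - 11)² = (-5 - 11)² = (-16)² = 256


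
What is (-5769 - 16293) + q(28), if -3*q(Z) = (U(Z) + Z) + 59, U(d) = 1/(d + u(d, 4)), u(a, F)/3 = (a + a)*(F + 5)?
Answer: -102060421/4620 ≈ -22091.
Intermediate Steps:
u(a, F) = 6*a*(5 + F) (u(a, F) = 3*((a + a)*(F + 5)) = 3*((2*a)*(5 + F)) = 3*(2*a*(5 + F)) = 6*a*(5 + F))
U(d) = 1/(55*d) (U(d) = 1/(d + 6*d*(5 + 4)) = 1/(d + 6*d*9) = 1/(d + 54*d) = 1/(55*d))
q(Z) = -59/3 - Z/3 - 1/(165*Z) (q(Z) = -((1/(55*Z) + Z) + 59)/3 = -((Z + 1/(55*Z)) + 59)/3 = -(59 + Z + 1/(55*Z))/3 = -59/3 - Z/3 - 1/(165*Z))
(-5769 - 16293) + q(28) = (-5769 - 16293) + (1/165)*(-1 + 55*28*(-59 - 1*28))/28 = -22062 + (1/165)*(1/28)*(-1 + 55*28*(-59 - 28)) = -22062 + (1/165)*(1/28)*(-1 + 55*28*(-87)) = -22062 + (1/165)*(1/28)*(-1 - 133980) = -22062 + (1/165)*(1/28)*(-133981) = -22062 - 133981/4620 = -102060421/4620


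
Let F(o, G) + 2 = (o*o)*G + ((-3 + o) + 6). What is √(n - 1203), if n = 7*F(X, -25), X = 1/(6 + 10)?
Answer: I*√306239/16 ≈ 34.587*I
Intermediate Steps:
X = 1/16 ≈ 0.062500
F(o, G) = 1 + o + G*o² (F(o, G) = -2 + ((o*o)*G + ((-3 + o) + 6)) = -2 + (o²*G + (3 + o)) = -2 + (G*o² + (3 + o)) = -2 + (3 + o + G*o²) = 1 + o + G*o²)
n = 1729/256 (n = 7*(1 + 1/16 - 25*(1/16)²) = 7*(1 + 1/16 - 25*1/256) = 7*(1 + 1/16 - 25/256) = 7*(247/256) = 1729/256 ≈ 6.7539)
√(n - 1203) = √(1729/256 - 1203) = √(-306239/256) = I*√306239/16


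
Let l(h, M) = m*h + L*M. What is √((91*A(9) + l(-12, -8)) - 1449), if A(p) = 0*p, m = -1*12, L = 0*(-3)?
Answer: 3*I*√145 ≈ 36.125*I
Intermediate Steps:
L = 0
m = -12
A(p) = 0
l(h, M) = -12*h (l(h, M) = -12*h + 0*M = -12*h + 0 = -12*h)
√((91*A(9) + l(-12, -8)) - 1449) = √((91*0 - 12*(-12)) - 1449) = √((0 + 144) - 1449) = √(144 - 1449) = √(-1305) = 3*I*√145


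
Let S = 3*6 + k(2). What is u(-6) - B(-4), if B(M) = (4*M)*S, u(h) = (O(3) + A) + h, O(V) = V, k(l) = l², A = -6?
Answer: 343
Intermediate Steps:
S = 22 (S = 3*6 + 2² = 18 + 4 = 22)
u(h) = -3 + h (u(h) = (3 - 6) + h = -3 + h)
B(M) = 88*M (B(M) = (4*M)*22 = 88*M)
u(-6) - B(-4) = (-3 - 6) - 88*(-4) = -9 - 1*(-352) = -9 + 352 = 343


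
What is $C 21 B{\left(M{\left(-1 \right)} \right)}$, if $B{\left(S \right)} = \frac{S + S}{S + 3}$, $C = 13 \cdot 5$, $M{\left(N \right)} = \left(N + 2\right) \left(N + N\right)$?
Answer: $-5460$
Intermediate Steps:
$M{\left(N \right)} = 2 N \left(2 + N\right)$ ($M{\left(N \right)} = \left(2 + N\right) 2 N = 2 N \left(2 + N\right)$)
$C = 65$
$B{\left(S \right)} = \frac{2 S}{3 + S}$
$C 21 B{\left(M{\left(-1 \right)} \right)} = 65 \cdot 21 \frac{2 \cdot 2 \left(-1\right) \left(2 - 1\right)}{3 + 2 \left(-1\right) \left(2 - 1\right)} = 1365 \frac{2 \cdot 2 \left(-1\right) 1}{3 + 2 \left(-1\right) 1} = 1365 \cdot 2 \left(-2\right) \frac{1}{3 - 2} = 1365 \cdot 2 \left(-2\right) 1^{-1} = 1365 \cdot 2 \left(-2\right) 1 = 1365 \left(-4\right) = -5460$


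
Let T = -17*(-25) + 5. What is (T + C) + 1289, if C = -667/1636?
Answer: 2811617/1636 ≈ 1718.6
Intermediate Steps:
C = -667/1636 (C = -667*1/1636 = -667/1636 ≈ -0.40770)
T = 430 (T = 425 + 5 = 430)
(T + C) + 1289 = (430 - 667/1636) + 1289 = 702813/1636 + 1289 = 2811617/1636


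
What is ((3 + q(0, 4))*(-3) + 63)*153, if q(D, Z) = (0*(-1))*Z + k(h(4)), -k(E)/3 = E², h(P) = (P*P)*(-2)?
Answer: 1418310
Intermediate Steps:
h(P) = -2*P² (h(P) = P²*(-2) = -2*P²)
k(E) = -3*E²
q(D, Z) = -3072 (q(D, Z) = (0*(-1))*Z - 3*(-2*4²)² = 0*Z - 3*(-2*16)² = 0 - 3*(-32)² = 0 - 3*1024 = 0 - 3072 = -3072)
((3 + q(0, 4))*(-3) + 63)*153 = ((3 - 3072)*(-3) + 63)*153 = (-3069*(-3) + 63)*153 = (9207 + 63)*153 = 9270*153 = 1418310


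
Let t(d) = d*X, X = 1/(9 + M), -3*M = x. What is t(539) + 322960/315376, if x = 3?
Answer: 10785709/157688 ≈ 68.399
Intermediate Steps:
M = -1 (M = -1/3*3 = -1)
X = 1/8 (X = 1/(9 - 1) = 1/8 ≈ 0.12500)
t(d) = d/8 (t(d) = d*(1/8) = d/8)
t(539) + 322960/315376 = (1/8)*539 + 322960/315376 = 539/8 + 322960*(1/315376) = 539/8 + 20185/19711 = 10785709/157688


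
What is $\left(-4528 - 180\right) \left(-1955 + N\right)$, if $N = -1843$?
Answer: $17880984$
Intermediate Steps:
$\left(-4528 - 180\right) \left(-1955 + N\right) = \left(-4528 - 180\right) \left(-1955 - 1843\right) = \left(-4528 - 180\right) \left(-3798\right) = \left(-4708\right) \left(-3798\right) = 17880984$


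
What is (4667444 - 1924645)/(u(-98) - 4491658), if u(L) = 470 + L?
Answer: -2742799/4491286 ≈ -0.61069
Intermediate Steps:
(4667444 - 1924645)/(u(-98) - 4491658) = (4667444 - 1924645)/((470 - 98) - 4491658) = 2742799/(372 - 4491658) = 2742799/(-4491286) = 2742799*(-1/4491286) = -2742799/4491286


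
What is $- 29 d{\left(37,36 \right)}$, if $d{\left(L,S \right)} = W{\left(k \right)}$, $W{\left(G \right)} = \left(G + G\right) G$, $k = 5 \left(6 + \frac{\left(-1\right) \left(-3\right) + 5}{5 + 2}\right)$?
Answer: $- \frac{3625000}{49} \approx -73980.0$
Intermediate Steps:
$k = \frac{250}{7}$ ($k = 5 \left(6 + \frac{3 + 5}{7}\right) = 5 \left(6 + 8 \cdot \frac{1}{7}\right) = 5 \left(6 + \frac{8}{7}\right) = 5 \cdot \frac{50}{7} = \frac{250}{7} \approx 35.714$)
$W{\left(G \right)} = 2 G^{2}$ ($W{\left(G \right)} = 2 G G = 2 G^{2}$)
$d{\left(L,S \right)} = \frac{125000}{49}$ ($d{\left(L,S \right)} = 2 \left(\frac{250}{7}\right)^{2} = 2 \cdot \frac{62500}{49} = \frac{125000}{49}$)
$- 29 d{\left(37,36 \right)} = \left(-29\right) \frac{125000}{49} = - \frac{3625000}{49}$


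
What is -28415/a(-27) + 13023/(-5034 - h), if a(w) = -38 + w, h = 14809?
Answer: 112598470/257959 ≈ 436.50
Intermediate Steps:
-28415/a(-27) + 13023/(-5034 - h) = -28415/(-38 - 27) + 13023/(-5034 - 1*14809) = -28415/(-65) + 13023/(-5034 - 14809) = -28415*(-1/65) + 13023/(-19843) = 5683/13 + 13023*(-1/19843) = 5683/13 - 13023/19843 = 112598470/257959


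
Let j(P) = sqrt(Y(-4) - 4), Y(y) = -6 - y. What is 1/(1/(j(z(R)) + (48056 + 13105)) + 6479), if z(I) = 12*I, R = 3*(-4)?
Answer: 12117893780097/78511833999379523 + I*sqrt(6)/157023667998759046 ≈ 0.00015434 + 1.5599e-17*I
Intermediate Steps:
R = -12
j(P) = I*sqrt(6) (j(P) = sqrt((-6 - 1*(-4)) - 4) = sqrt((-6 + 4) - 4) = sqrt(-2 - 4) = sqrt(-6) = I*sqrt(6))
1/(1/(j(z(R)) + (48056 + 13105)) + 6479) = 1/(1/(I*sqrt(6) + (48056 + 13105)) + 6479) = 1/(1/(I*sqrt(6) + 61161) + 6479) = 1/(1/(61161 + I*sqrt(6)) + 6479) = 1/(6479 + 1/(61161 + I*sqrt(6)))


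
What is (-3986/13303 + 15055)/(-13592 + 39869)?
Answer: 200272679/349562931 ≈ 0.57292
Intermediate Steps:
(-3986/13303 + 15055)/(-13592 + 39869) = (-3986*1/13303 + 15055)/26277 = (-3986/13303 + 15055)*(1/26277) = (200272679/13303)*(1/26277) = 200272679/349562931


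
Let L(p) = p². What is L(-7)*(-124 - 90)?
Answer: -10486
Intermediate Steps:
L(-7)*(-124 - 90) = (-7)²*(-124 - 90) = 49*(-214) = -10486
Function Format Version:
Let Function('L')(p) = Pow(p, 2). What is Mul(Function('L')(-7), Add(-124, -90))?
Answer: -10486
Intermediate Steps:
Mul(Function('L')(-7), Add(-124, -90)) = Mul(Pow(-7, 2), Add(-124, -90)) = Mul(49, -214) = -10486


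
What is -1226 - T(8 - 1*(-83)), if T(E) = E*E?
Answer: -9507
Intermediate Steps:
T(E) = E**2
-1226 - T(8 - 1*(-83)) = -1226 - (8 - 1*(-83))**2 = -1226 - (8 + 83)**2 = -1226 - 1*91**2 = -1226 - 1*8281 = -1226 - 8281 = -9507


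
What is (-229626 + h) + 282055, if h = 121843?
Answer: 174272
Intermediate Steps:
(-229626 + h) + 282055 = (-229626 + 121843) + 282055 = -107783 + 282055 = 174272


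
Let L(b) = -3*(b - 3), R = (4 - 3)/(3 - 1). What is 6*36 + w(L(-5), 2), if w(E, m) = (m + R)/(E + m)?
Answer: 11237/52 ≈ 216.10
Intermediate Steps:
R = ½ (R = 1/2 = 1*(½) = ½ ≈ 0.50000)
L(b) = 9 - 3*b (L(b) = -3*(-3 + b) = 9 - 3*b)
w(E, m) = (½ + m)/(E + m) (w(E, m) = (m + ½)/(E + m) = (½ + m)/(E + m))
6*36 + w(L(-5), 2) = 6*36 + (½ + 2)/((9 - 3*(-5)) + 2) = 216 + (5/2)/((9 + 15) + 2) = 216 + (5/2)/(24 + 2) = 216 + (5/2)/26 = 216 + (1/26)*(5/2) = 216 + 5/52 = 11237/52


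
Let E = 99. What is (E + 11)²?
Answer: 12100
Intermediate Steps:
(E + 11)² = (99 + 11)² = 110² = 12100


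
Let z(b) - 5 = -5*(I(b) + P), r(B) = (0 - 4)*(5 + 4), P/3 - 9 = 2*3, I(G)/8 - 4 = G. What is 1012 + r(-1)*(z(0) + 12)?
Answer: 14260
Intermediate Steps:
I(G) = 32 + 8*G
P = 45 (P = 27 + 3*(2*3) = 27 + 3*6 = 27 + 18 = 45)
r(B) = -36 (r(B) = -4*9 = -36)
z(b) = -380 - 40*b (z(b) = 5 - 5*((32 + 8*b) + 45) = 5 - 5*(77 + 8*b) = 5 + (-385 - 40*b) = -380 - 40*b)
1012 + r(-1)*(z(0) + 12) = 1012 - 36*((-380 - 40*0) + 12) = 1012 - 36*((-380 + 0) + 12) = 1012 - 36*(-380 + 12) = 1012 - 36*(-368) = 1012 + 13248 = 14260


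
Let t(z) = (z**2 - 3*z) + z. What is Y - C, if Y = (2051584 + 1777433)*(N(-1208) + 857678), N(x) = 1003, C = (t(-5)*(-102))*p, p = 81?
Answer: 3287904435747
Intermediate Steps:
t(z) = z**2 - 2*z
C = -289170 (C = (-5*(-2 - 5)*(-102))*81 = (-5*(-7)*(-102))*81 = (35*(-102))*81 = -3570*81 = -289170)
Y = 3287904146577 (Y = (2051584 + 1777433)*(1003 + 857678) = 3829017*858681 = 3287904146577)
Y - C = 3287904146577 - 1*(-289170) = 3287904146577 + 289170 = 3287904435747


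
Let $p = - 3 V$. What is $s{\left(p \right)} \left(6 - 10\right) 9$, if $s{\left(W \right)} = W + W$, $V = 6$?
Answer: $1296$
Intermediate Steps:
$p = -18$ ($p = \left(-3\right) 6 = -18$)
$s{\left(W \right)} = 2 W$
$s{\left(p \right)} \left(6 - 10\right) 9 = 2 \left(-18\right) \left(6 - 10\right) 9 = - 36 \left(6 - 10\right) 9 = \left(-36\right) \left(-4\right) 9 = 144 \cdot 9 = 1296$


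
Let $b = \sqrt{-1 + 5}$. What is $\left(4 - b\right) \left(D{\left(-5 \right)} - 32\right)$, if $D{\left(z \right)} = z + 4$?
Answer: $-66$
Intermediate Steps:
$b = 2$ ($b = \sqrt{4} = 2$)
$D{\left(z \right)} = 4 + z$
$\left(4 - b\right) \left(D{\left(-5 \right)} - 32\right) = \left(4 - 2\right) \left(\left(4 - 5\right) - 32\right) = \left(4 - 2\right) \left(-1 - 32\right) = 2 \left(-33\right) = -66$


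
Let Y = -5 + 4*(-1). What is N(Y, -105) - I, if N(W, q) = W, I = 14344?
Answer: -14353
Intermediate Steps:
Y = -9 (Y = -5 - 4 = -9)
N(Y, -105) - I = -9 - 1*14344 = -9 - 14344 = -14353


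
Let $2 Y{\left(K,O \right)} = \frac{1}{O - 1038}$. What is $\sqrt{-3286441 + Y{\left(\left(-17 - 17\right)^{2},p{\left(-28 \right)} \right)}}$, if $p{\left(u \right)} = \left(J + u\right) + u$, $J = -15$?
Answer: $\frac{i \sqrt{16167725376302}}{2218} \approx 1812.9 i$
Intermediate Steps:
$p{\left(u \right)} = -15 + 2 u$ ($p{\left(u \right)} = \left(-15 + u\right) + u = -15 + 2 u$)
$Y{\left(K,O \right)} = \frac{1}{2 \left(-1038 + O\right)}$ ($Y{\left(K,O \right)} = \frac{1}{2 \left(O - 1038\right)} = \frac{1}{2 \left(-1038 + O\right)}$)
$\sqrt{-3286441 + Y{\left(\left(-17 - 17\right)^{2},p{\left(-28 \right)} \right)}} = \sqrt{-3286441 + \frac{1}{2 \left(-1038 + \left(-15 + 2 \left(-28\right)\right)\right)}} = \sqrt{-3286441 + \frac{1}{2 \left(-1038 - 71\right)}} = \sqrt{-3286441 + \frac{1}{2 \left(-1109\right)}} = \sqrt{-3286441 + \frac{1}{2} \left(- \frac{1}{1109}\right)} = \sqrt{-3286441 - \frac{1}{2218}} = \sqrt{- \frac{7289326139}{2218}} = \frac{i \sqrt{16167725376302}}{2218}$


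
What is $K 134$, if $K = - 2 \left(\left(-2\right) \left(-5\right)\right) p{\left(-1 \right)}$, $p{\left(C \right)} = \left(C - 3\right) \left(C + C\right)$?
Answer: $-21440$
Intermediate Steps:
$p{\left(C \right)} = 2 C \left(-3 + C\right)$ ($p{\left(C \right)} = \left(-3 + C\right) 2 C = 2 C \left(-3 + C\right)$)
$K = -160$ ($K = - 2 \left(\left(-2\right) \left(-5\right)\right) 2 \left(-1\right) \left(-3 - 1\right) = \left(-2\right) 10 \cdot 2 \left(-1\right) \left(-4\right) = \left(-20\right) 8 = -160$)
$K 134 = \left(-160\right) 134 = -21440$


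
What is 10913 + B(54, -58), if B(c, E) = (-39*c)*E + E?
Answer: 133003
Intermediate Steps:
B(c, E) = E - 39*E*c (B(c, E) = -39*E*c + E = E - 39*E*c)
10913 + B(54, -58) = 10913 - 58*(1 - 39*54) = 10913 - 58*(1 - 2106) = 10913 - 58*(-2105) = 10913 + 122090 = 133003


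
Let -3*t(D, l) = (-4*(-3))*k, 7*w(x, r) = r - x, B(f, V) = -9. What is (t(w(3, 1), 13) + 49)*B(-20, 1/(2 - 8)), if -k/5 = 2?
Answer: -801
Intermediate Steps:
k = -10 (k = -5*2 = -10)
w(x, r) = -x/7 + r/7 (w(x, r) = (r - x)/7 = -x/7 + r/7)
t(D, l) = 40 (t(D, l) = -(-4*(-3))*(-10)/3 = -4*(-10) = -⅓*(-120) = 40)
(t(w(3, 1), 13) + 49)*B(-20, 1/(2 - 8)) = (40 + 49)*(-9) = 89*(-9) = -801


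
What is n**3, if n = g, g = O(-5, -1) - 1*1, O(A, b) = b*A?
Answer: 64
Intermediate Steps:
O(A, b) = A*b
g = 4 (g = -5*(-1) - 1*1 = 5 - 1 = 4)
n = 4
n**3 = 4**3 = 64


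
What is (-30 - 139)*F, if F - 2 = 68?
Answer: -11830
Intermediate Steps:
F = 70 (F = 2 + 68 = 70)
(-30 - 139)*F = (-30 - 139)*70 = -169*70 = -11830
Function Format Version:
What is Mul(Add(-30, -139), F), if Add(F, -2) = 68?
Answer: -11830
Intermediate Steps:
F = 70 (F = Add(2, 68) = 70)
Mul(Add(-30, -139), F) = Mul(Add(-30, -139), 70) = Mul(-169, 70) = -11830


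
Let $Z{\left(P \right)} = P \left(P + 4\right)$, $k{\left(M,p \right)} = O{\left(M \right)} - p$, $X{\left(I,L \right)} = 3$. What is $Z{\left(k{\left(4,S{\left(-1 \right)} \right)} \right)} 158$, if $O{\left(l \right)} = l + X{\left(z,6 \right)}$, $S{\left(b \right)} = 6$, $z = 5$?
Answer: $790$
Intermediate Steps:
$O{\left(l \right)} = 3 + l$ ($O{\left(l \right)} = l + 3 = 3 + l$)
$k{\left(M,p \right)} = 3 + M - p$ ($k{\left(M,p \right)} = \left(3 + M\right) - p = 3 + M - p$)
$Z{\left(P \right)} = P \left(4 + P\right)$
$Z{\left(k{\left(4,S{\left(-1 \right)} \right)} \right)} 158 = \left(3 + 4 - 6\right) \left(4 + \left(3 + 4 - 6\right)\right) 158 = 1 \left(4 + 1\right) 158 = 1 \cdot 5 \cdot 158 = 5 \cdot 158 = 790$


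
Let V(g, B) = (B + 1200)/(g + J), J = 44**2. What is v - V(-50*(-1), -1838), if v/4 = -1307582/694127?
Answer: -4972289191/689268111 ≈ -7.2139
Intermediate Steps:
J = 1936
V(g, B) = (1200 + B)/(1936 + g) (V(g, B) = (B + 1200)/(g + 1936) = (1200 + B)/(1936 + g))
v = -5230328/694127 (v = 4*(-1307582/694127) = -5230328/694127 ≈ -7.5351)
v - V(-50*(-1), -1838) = -5230328/694127 - (1200 - 1838)/(1936 - 50*(-1)) = -5230328/694127 - (-638)/(1936 + 50) = -5230328/694127 - (-638)/1986 = -5230328/694127 - 1*(-319/993) = -5230328/694127 + 319/993 = -4972289191/689268111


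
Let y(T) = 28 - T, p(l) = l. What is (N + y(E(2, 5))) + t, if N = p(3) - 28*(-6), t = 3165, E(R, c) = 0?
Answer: 3364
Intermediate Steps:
N = 171 (N = 3 - 28*(-6) = 3 + 168 = 171)
(N + y(E(2, 5))) + t = (171 + (28 - 1*0)) + 3165 = (171 + (28 + 0)) + 3165 = (171 + 28) + 3165 = 199 + 3165 = 3364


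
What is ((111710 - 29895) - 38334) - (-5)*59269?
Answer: 339826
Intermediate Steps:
((111710 - 29895) - 38334) - (-5)*59269 = (81815 - 38334) - 1*(-296345) = 43481 + 296345 = 339826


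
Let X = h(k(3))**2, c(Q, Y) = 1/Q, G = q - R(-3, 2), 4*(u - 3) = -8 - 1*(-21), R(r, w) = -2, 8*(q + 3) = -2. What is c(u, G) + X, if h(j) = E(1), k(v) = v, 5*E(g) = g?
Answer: 1/5 ≈ 0.20000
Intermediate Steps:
E(g) = g/5
q = -13/4 (q = -3 + (1/8)*(-2) = -3 - 1/4 = -13/4 ≈ -3.2500)
u = 25/4 (u = 3 + (-8 - 1*(-21))/4 = 3 + (-8 + 21)/4 = 3 + (1/4)*13 = 3 + 13/4 = 25/4 ≈ 6.2500)
h(j) = 1/5 (h(j) = (1/5)*1 = 1/5)
G = -5/4 (G = -13/4 - 1*(-2) = -13/4 + 2 = -5/4 ≈ -1.2500)
X = 1/25 (X = (1/5)**2 = 1/25 ≈ 0.040000)
c(u, G) + X = 1/(25/4) + 1/25 = 4/25 + 1/25 = 1/5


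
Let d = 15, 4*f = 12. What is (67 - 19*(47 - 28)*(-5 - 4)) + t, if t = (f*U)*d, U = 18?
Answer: 4126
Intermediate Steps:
f = 3 (f = (1/4)*12 = 3)
t = 810 (t = (3*18)*15 = 54*15 = 810)
(67 - 19*(47 - 28)*(-5 - 4)) + t = (67 - 19*(47 - 28)*(-5 - 4)) + 810 = (67 - 361*(-9)) + 810 = (67 - 19*(-171)) + 810 = (67 + 3249) + 810 = 3316 + 810 = 4126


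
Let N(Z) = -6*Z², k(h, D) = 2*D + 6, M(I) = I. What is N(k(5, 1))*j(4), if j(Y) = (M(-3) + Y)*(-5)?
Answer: 1920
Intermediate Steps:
k(h, D) = 6 + 2*D
j(Y) = 15 - 5*Y (j(Y) = (-3 + Y)*(-5) = 15 - 5*Y)
N(k(5, 1))*j(4) = (-6*(6 + 2*1)²)*(15 - 5*4) = (-6*(6 + 2)²)*(15 - 20) = -6*8²*(-5) = -6*64*(-5) = -384*(-5) = 1920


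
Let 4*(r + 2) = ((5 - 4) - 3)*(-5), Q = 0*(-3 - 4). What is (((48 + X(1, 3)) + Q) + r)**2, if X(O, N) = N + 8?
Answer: 14161/4 ≈ 3540.3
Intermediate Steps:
X(O, N) = 8 + N
Q = 0 (Q = 0*(-7) = 0)
r = 1/2 (r = -2 + (((5 - 4) - 3)*(-5))/4 = -2 + ((1 - 3)*(-5))/4 = -2 + (-2*(-5))/4 = -2 + (1/4)*10 = -2 + 5/2 = 1/2 ≈ 0.50000)
(((48 + X(1, 3)) + Q) + r)**2 = (((48 + (8 + 3)) + 0) + 1/2)**2 = (((48 + 11) + 0) + 1/2)**2 = ((59 + 0) + 1/2)**2 = (59 + 1/2)**2 = (119/2)**2 = 14161/4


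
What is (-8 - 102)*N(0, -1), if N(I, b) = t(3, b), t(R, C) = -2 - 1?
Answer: 330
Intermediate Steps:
t(R, C) = -3
N(I, b) = -3
(-8 - 102)*N(0, -1) = (-8 - 102)*(-3) = -110*(-3) = 330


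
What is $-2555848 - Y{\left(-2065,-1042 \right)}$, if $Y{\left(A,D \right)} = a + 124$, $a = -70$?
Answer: $-2555902$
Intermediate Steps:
$Y{\left(A,D \right)} = 54$ ($Y{\left(A,D \right)} = -70 + 124 = 54$)
$-2555848 - Y{\left(-2065,-1042 \right)} = -2555848 - 54 = -2555902$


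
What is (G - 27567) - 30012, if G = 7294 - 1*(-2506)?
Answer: -47779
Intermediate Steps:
G = 9800 (G = 7294 + 2506 = 9800)
(G - 27567) - 30012 = (9800 - 27567) - 30012 = -17767 - 30012 = -47779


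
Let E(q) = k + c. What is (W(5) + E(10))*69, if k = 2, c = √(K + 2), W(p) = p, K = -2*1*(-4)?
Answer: 483 + 69*√10 ≈ 701.20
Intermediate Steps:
K = 8 (K = -2*(-4) = 8)
c = √10 (c = √(8 + 2) = √10 ≈ 3.1623)
E(q) = 2 + √10
(W(5) + E(10))*69 = (5 + (2 + √10))*69 = (7 + √10)*69 = 483 + 69*√10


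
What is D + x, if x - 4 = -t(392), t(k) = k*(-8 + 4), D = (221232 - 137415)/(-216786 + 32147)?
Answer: 290168691/184639 ≈ 1571.5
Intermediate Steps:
D = -83817/184639 (D = 83817/(-184639) = 83817*(-1/184639) = -83817/184639 ≈ -0.45395)
t(k) = -4*k (t(k) = k*(-4) = -4*k)
x = 1572 (x = 4 - (-4)*392 = 4 - 1*(-1568) = 4 + 1568 = 1572)
D + x = -83817/184639 + 1572 = 290168691/184639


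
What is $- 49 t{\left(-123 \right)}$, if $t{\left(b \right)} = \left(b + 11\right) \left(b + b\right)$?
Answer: $-1350048$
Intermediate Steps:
$t{\left(b \right)} = 2 b \left(11 + b\right)$ ($t{\left(b \right)} = \left(11 + b\right) 2 b = 2 b \left(11 + b\right)$)
$- 49 t{\left(-123 \right)} = - 49 \cdot 2 \left(-123\right) \left(11 - 123\right) = - 49 \cdot 2 \left(-123\right) \left(-112\right) = \left(-49\right) 27552 = -1350048$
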